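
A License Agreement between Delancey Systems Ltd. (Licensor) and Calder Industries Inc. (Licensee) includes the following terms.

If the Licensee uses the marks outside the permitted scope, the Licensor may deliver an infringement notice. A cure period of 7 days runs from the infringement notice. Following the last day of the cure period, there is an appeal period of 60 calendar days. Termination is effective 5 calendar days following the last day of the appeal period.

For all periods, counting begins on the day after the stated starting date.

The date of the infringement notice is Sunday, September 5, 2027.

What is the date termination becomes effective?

The last day of the cure period: September 5, 2027 + 7 days = September 12, 2027.
The last day of the appeal period: September 12, 2027 + 60 days = November 11, 2027.
Adding 5 calendar days to November 11, 2027 gives November 16, 2027, which is the date termination becomes effective.

November 16, 2027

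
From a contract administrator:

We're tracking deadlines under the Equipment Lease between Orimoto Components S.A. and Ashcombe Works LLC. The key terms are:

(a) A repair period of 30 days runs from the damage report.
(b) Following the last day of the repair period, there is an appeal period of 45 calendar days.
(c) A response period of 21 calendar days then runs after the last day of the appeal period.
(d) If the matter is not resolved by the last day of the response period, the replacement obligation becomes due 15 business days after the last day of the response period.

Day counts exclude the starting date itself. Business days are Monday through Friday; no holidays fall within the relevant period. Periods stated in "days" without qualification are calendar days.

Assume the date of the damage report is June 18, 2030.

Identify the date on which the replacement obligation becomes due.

October 11, 2030

Adding 30 calendar days to June 18, 2030 gives July 18, 2030, which is the last day of the repair period.
The last day of the appeal period: 45 calendar days after July 18, 2030 is September 1, 2030.
The last day of the response period: 21 calendar days after September 1, 2030 is September 22, 2030.
The date on which the replacement obligation becomes due: counting 15 business days from Sunday, September 22, 2030 (Sep 23, Sep 24, Sep 25, Sep 26, …, Oct 9, Oct 10, Oct 11, skipping weekends) reaches Friday, October 11, 2030.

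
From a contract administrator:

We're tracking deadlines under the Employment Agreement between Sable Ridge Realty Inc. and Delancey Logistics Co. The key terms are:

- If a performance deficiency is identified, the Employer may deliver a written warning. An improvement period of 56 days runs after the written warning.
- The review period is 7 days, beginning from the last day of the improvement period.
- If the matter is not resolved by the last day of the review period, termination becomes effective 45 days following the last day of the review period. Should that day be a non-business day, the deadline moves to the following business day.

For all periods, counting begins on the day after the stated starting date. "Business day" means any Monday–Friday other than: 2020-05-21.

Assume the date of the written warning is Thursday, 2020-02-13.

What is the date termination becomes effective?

The last day of the improvement period: 2020-02-13 + 56 days = 2020-04-09.
The last day of the review period: 2020-04-09 + 7 days = 2020-04-16.
The date termination becomes effective: 2020-04-16 + 45 days = 2020-05-31. That falls on a Sunday, so it rolls to the next business day, Monday, 2020-06-01.

2020-06-01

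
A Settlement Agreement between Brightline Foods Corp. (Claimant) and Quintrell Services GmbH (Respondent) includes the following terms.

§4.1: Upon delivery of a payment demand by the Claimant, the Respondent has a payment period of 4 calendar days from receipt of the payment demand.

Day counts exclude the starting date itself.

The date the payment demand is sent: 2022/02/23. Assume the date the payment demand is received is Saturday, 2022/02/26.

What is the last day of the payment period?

2022/03/02

The last day of the payment period: 4 calendar days after 2022/02/26 is 2022/03/02.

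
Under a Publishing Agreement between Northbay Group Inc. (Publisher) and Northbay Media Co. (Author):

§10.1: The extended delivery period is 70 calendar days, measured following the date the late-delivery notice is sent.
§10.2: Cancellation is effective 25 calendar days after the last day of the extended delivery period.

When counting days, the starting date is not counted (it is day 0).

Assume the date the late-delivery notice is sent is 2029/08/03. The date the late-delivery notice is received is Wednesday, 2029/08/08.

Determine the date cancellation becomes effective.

Adding 70 calendar days to 2029/08/03 gives 2029/10/12, which is the last day of the extended delivery period.
The date cancellation becomes effective: 2029/10/12 + 25 days = 2029/11/06.

2029/11/06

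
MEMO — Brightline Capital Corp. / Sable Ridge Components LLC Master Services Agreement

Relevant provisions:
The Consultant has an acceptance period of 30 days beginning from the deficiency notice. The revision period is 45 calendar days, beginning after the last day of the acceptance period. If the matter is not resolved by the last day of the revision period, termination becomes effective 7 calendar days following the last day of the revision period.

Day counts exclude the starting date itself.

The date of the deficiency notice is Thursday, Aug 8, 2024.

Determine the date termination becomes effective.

Oct 29, 2024

Adding 30 calendar days to Aug 8, 2024 gives Sep 7, 2024, which is the last day of the acceptance period.
The last day of the revision period: Sep 7, 2024 + 45 days = Oct 22, 2024.
The date termination becomes effective: 7 calendar days after Oct 22, 2024 is Oct 29, 2024.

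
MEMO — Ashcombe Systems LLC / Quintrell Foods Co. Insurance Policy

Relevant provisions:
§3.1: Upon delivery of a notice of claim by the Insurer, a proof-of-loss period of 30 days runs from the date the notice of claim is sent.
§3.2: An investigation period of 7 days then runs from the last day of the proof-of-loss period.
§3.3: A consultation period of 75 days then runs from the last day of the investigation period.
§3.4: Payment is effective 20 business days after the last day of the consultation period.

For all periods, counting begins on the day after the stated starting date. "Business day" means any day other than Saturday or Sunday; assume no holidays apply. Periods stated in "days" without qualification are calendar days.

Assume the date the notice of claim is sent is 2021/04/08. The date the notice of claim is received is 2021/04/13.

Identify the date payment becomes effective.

2021/08/26

Adding 30 calendar days to 2021/04/08 gives 2021/05/08, which is the last day of the proof-of-loss period.
Adding 7 calendar days to 2021/05/08 gives 2021/05/15, which is the last day of the investigation period.
Adding 75 calendar days to 2021/05/15 gives 2021/07/29, which is the last day of the consultation period.
The date payment becomes effective: counting 20 business days from Thursday, 2021/07/29 (Jul 30, Aug 2, Aug 3, Aug 4, …, Aug 24, Aug 25, Aug 26, skipping weekends) reaches Thursday, 2021/08/26.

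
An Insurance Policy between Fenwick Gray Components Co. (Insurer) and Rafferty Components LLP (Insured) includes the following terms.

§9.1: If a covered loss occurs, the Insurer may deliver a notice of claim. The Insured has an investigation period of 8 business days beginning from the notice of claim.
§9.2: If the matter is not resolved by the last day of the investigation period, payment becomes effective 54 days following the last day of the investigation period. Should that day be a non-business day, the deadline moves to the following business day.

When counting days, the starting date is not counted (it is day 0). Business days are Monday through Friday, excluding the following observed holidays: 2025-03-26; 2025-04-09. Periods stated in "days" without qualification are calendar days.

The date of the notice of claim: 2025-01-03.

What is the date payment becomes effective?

The last day of the investigation period: counting 8 business days from Friday, 2025-01-03 (Jan 6, Jan 7, Jan 8, Jan 9, Jan 10, Jan 13, Jan 14, Jan 15, skipping weekends) reaches Wednesday, 2025-01-15.
The date payment becomes effective: 2025-01-15 + 54 days = 2025-03-10. 2025-03-10 is a Monday and is not a listed holiday, so no roll-forward applies.

2025-03-10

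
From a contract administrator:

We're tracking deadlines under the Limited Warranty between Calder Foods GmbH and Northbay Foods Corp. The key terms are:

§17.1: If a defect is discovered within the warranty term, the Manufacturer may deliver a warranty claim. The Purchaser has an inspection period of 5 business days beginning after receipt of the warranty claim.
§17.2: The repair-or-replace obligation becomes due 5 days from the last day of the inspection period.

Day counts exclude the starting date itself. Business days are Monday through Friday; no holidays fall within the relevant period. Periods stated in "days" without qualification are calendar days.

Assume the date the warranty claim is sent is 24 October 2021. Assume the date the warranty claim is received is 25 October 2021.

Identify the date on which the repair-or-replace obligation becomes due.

6 November 2021

From Monday, 25 October 2021, 5 business days (Oct 26, Oct 27, Oct 28, Oct 29, Nov 1, skipping weekends) brings us to Monday, 1 November 2021, which is the last day of the inspection period.
The date on which the repair-or-replace obligation becomes due: 5 calendar days after 1 November 2021 is 6 November 2021.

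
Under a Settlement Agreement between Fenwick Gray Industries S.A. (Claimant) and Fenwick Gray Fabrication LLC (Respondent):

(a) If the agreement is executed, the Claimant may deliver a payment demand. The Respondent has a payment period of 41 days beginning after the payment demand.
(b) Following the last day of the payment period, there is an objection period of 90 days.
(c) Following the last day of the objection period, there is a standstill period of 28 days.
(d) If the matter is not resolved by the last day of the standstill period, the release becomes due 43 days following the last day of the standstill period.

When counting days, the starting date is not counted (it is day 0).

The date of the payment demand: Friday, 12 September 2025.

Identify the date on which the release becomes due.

The last day of the payment period: 41 calendar days after 12 September 2025 is 23 October 2025.
Adding 90 calendar days to 23 October 2025 gives 21 January 2026, which is the last day of the objection period.
The last day of the standstill period: 28 calendar days after 21 January 2026 is 18 February 2026.
The date on which the release becomes due: 43 calendar days after 18 February 2026 is 2 April 2026.

2 April 2026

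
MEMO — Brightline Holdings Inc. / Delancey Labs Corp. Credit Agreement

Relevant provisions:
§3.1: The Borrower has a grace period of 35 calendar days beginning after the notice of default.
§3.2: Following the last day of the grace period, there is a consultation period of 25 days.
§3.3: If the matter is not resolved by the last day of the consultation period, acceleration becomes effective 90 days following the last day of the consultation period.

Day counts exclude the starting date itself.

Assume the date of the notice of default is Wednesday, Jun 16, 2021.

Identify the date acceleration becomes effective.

Nov 13, 2021

Adding 35 calendar days to Jun 16, 2021 gives Jul 21, 2021, which is the last day of the grace period.
Adding 25 calendar days to Jul 21, 2021 gives Aug 15, 2021, which is the last day of the consultation period.
Adding 90 calendar days to Aug 15, 2021 gives Nov 13, 2021, which is the date acceleration becomes effective.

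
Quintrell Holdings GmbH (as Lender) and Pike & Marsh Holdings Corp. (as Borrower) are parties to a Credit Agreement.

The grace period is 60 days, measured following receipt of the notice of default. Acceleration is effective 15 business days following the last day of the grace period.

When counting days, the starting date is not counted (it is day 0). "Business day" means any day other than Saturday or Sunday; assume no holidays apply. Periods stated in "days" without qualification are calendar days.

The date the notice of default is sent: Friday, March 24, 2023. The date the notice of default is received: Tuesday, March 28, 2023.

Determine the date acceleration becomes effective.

June 16, 2023

Adding 60 calendar days to March 28, 2023 gives May 27, 2023, which is the last day of the grace period.
From Saturday, May 27, 2023, 15 business days (May 29, May 30, May 31, Jun 1, …, Jun 14, Jun 15, Jun 16, skipping weekends) brings us to Friday, June 16, 2023, which is the date acceleration becomes effective.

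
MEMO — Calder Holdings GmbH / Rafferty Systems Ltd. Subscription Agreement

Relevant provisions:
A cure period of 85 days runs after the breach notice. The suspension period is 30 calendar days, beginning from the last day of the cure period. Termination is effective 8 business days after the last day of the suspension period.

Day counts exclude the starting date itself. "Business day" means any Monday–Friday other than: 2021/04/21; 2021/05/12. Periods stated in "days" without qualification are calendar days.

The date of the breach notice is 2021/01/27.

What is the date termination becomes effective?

The last day of the cure period: 2021/01/27 + 85 days = 2021/04/22.
The last day of the suspension period: 30 calendar days after 2021/04/22 is 2021/05/22.
The date termination becomes effective: counting 8 business days from Saturday, 2021/05/22 (May 24, May 25, May 26, May 27, May 28, May 31, Jun 1, Jun 2, skipping weekends) reaches Wednesday, 2021/06/02.

2021/06/02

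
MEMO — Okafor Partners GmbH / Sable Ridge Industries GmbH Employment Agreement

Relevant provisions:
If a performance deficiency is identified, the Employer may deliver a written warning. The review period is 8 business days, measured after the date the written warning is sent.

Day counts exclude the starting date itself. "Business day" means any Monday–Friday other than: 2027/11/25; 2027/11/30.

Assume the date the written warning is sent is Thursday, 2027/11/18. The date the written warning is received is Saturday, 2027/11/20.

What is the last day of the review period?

2027/12/02

The last day of the review period: counting 8 business days from Thursday, 2027/11/18 (Nov 19, Nov 22, Nov 23, Nov 24, Nov 26, Nov 29, Dec 1, Dec 2, skipping weekends and the listed holidays on Nov 25, Nov 30) reaches Thursday, 2027/12/02.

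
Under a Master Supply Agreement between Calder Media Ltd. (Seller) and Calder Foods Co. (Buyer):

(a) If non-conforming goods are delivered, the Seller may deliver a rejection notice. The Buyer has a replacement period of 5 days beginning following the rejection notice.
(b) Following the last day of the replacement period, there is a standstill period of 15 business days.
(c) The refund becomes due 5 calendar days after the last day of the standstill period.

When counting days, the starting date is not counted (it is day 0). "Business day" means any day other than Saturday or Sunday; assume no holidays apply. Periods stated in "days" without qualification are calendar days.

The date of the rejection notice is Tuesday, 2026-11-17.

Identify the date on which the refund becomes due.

Adding 5 calendar days to 2026-11-17 gives 2026-11-22, which is the last day of the replacement period.
The last day of the standstill period: counting 15 business days from Sunday, 2026-11-22 (Nov 23, Nov 24, Nov 25, Nov 26, …, Dec 9, Dec 10, Dec 11, skipping weekends) reaches Friday, 2026-12-11.
Adding 5 calendar days to 2026-12-11 gives 2026-12-16, which is the date on which the refund becomes due.

2026-12-16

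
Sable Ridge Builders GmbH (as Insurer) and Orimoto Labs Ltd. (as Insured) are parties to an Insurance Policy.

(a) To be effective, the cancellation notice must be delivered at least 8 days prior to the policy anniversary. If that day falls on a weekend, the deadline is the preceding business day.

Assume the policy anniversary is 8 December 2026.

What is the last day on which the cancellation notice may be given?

Counting back 8 calendar days from 8 December 2026 gives 30 November 2026. That is a Monday, so no adjustment is needed.

30 November 2026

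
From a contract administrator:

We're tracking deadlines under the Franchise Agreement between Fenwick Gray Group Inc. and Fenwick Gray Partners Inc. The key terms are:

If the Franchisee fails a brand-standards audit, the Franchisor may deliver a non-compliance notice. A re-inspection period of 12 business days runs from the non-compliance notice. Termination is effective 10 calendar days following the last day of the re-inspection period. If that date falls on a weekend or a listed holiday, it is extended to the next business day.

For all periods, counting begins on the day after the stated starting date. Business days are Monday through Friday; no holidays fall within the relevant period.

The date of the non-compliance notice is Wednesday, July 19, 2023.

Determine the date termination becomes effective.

From Wednesday, July 19, 2023, 12 business days (Jul 20, Jul 21, Jul 24, Jul 25, …, Aug 2, Aug 3, Aug 4, skipping weekends) brings us to Friday, August 4, 2023, which is the last day of the re-inspection period.
Adding 10 calendar days to August 4, 2023 gives August 14, 2023, which is the date termination becomes effective. August 14, 2023 is a Monday, so no roll-forward applies.

August 14, 2023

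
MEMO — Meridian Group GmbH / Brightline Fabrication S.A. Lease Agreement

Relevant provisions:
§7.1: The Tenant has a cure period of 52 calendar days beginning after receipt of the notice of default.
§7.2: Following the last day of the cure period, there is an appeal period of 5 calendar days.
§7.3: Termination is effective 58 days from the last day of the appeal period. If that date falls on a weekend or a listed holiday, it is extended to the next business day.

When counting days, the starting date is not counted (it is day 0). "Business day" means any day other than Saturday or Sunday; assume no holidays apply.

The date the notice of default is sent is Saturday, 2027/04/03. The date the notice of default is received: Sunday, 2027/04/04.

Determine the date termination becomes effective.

Adding 52 calendar days to 2027/04/04 gives 2027/05/26, which is the last day of the cure period.
The last day of the appeal period: 2027/05/26 + 5 days = 2027/05/31.
Adding 58 calendar days to 2027/05/31 gives 2027/07/28, which is the date termination becomes effective. 2027/07/28 is a Wednesday, so no roll-forward applies.

2027/07/28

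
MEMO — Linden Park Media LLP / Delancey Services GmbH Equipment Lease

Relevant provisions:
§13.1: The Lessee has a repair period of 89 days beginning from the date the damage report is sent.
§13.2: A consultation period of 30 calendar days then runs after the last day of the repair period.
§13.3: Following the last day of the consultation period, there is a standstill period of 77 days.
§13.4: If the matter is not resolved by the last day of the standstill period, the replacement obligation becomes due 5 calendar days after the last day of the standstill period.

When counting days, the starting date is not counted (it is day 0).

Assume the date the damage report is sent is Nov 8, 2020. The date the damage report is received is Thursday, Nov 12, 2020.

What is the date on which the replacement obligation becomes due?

May 28, 2021

The last day of the repair period: 89 calendar days after Nov 8, 2020 is Feb 5, 2021.
The last day of the consultation period: 30 calendar days after Feb 5, 2021 is Mar 7, 2021.
The last day of the standstill period: 77 calendar days after Mar 7, 2021 is May 23, 2021.
The date on which the replacement obligation becomes due: May 23, 2021 + 5 days = May 28, 2021.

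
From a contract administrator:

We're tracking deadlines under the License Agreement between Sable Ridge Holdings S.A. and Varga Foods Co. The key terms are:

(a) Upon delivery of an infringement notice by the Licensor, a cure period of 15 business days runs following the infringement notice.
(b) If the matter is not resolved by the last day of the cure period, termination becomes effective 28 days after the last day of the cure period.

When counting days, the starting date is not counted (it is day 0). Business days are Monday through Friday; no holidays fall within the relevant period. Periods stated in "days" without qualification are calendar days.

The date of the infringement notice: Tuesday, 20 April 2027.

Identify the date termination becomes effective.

8 June 2027

The last day of the cure period: 15 business days after Tuesday, 20 April 2027, skipping weekends — Apr 21, Apr 22, Apr 23, Apr 26, …, May 7, May 10, May 11 — lands on Tuesday, 11 May 2027.
The date termination becomes effective: 28 calendar days after 11 May 2027 is 8 June 2027.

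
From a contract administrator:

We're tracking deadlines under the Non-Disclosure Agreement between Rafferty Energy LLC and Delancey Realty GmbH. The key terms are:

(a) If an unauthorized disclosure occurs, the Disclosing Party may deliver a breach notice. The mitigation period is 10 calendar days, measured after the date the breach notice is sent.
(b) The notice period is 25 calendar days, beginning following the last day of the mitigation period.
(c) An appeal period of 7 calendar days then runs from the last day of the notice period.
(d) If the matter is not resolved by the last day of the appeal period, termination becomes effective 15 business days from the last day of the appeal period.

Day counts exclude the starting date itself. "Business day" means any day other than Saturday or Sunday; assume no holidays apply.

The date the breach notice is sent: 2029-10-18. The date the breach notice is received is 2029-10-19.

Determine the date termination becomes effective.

2029-12-20

The last day of the mitigation period: 10 calendar days after 2029-10-18 is 2029-10-28.
The last day of the notice period: 25 calendar days after 2029-10-28 is 2029-11-22.
Adding 7 calendar days to 2029-11-22 gives 2029-11-29, which is the last day of the appeal period.
The date termination becomes effective: counting 15 business days from Thursday, 2029-11-29 (Nov 30, Dec 3, Dec 4, Dec 5, …, Dec 18, Dec 19, Dec 20, skipping weekends) reaches Thursday, 2029-12-20.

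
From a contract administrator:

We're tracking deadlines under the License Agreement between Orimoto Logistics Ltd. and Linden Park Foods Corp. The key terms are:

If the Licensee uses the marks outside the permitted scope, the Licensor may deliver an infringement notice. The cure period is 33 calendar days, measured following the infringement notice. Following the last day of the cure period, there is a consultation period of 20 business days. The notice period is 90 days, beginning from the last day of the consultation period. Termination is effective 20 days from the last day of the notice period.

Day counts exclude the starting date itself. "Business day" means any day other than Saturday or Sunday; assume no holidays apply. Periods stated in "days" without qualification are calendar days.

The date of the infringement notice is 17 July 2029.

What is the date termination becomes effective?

2 January 2030

The last day of the cure period: 33 calendar days after 17 July 2029 is 19 August 2029.
From Sunday, 19 August 2029, 20 business days (Aug 20, Aug 21, Aug 22, Aug 23, …, Sep 12, Sep 13, Sep 14, skipping weekends) brings us to Friday, 14 September 2029, which is the last day of the consultation period.
Adding 90 calendar days to 14 September 2029 gives 13 December 2029, which is the last day of the notice period.
Adding 20 calendar days to 13 December 2029 gives 2 January 2030, which is the date termination becomes effective.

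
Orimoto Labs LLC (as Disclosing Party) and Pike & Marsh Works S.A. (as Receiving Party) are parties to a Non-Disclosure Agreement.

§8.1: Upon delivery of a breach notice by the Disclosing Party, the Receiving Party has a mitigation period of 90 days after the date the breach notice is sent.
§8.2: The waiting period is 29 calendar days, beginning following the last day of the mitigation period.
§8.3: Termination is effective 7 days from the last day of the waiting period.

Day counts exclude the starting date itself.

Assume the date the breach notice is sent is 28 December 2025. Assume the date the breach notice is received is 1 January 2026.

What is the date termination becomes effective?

The last day of the mitigation period: 90 calendar days after 28 December 2025 is 28 March 2026.
The last day of the waiting period: 28 March 2026 + 29 days = 26 April 2026.
The date termination becomes effective: 26 April 2026 + 7 days = 3 May 2026.

3 May 2026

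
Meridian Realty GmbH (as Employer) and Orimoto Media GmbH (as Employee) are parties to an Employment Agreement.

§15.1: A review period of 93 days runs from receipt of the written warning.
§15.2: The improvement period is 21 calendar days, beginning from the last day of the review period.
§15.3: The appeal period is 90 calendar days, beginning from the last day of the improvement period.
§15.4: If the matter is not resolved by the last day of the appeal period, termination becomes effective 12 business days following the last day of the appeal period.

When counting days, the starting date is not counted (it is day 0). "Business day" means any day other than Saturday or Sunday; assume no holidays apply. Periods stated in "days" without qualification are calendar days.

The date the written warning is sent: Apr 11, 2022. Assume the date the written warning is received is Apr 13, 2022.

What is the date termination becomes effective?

The last day of the review period: Apr 13, 2022 + 93 days = Jul 15, 2022.
Adding 21 calendar days to Jul 15, 2022 gives Aug 5, 2022, which is the last day of the improvement period.
The last day of the appeal period: 90 calendar days after Aug 5, 2022 is Nov 3, 2022.
The date termination becomes effective: 12 business days after Thursday, Nov 3, 2022, skipping weekends — Nov 4, Nov 7, Nov 8, Nov 9, …, Nov 17, Nov 18, Nov 21 — lands on Monday, Nov 21, 2022.

Nov 21, 2022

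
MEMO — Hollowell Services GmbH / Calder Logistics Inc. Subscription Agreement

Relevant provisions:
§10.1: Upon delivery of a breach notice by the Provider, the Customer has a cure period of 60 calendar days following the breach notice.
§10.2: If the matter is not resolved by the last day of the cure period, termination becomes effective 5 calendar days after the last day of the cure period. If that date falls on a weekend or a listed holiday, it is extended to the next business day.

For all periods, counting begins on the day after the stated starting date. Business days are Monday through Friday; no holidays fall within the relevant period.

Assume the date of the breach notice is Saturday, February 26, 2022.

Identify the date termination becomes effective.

Adding 60 calendar days to February 26, 2022 gives April 27, 2022, which is the last day of the cure period.
Adding 5 calendar days to April 27, 2022 gives May 2, 2022, which is the date termination becomes effective. May 2, 2022 is a Monday, so no roll-forward applies.

May 2, 2022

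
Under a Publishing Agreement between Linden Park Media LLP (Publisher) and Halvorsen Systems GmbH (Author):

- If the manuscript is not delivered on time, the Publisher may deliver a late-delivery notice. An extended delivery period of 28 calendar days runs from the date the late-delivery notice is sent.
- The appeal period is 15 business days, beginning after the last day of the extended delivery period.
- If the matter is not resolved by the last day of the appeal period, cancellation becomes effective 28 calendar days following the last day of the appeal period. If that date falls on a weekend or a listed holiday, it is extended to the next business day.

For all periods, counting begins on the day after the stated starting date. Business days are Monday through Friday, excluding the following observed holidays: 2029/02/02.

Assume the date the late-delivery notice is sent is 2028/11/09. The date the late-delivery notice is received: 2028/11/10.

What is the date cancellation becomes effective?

The last day of the extended delivery period: 2028/11/09 + 28 days = 2028/12/07.
From Thursday, 2028/12/07, 15 business days (Dec 8, Dec 11, Dec 12, Dec 13, …, Dec 26, Dec 27, Dec 28, skipping weekends) brings us to Thursday, 2028/12/28, which is the last day of the appeal period.
The date cancellation becomes effective: 28 calendar days after 2028/12/28 is 2029/01/25. 2029/01/25 is a Thursday and is not a listed holiday, so no roll-forward applies.

2029/01/25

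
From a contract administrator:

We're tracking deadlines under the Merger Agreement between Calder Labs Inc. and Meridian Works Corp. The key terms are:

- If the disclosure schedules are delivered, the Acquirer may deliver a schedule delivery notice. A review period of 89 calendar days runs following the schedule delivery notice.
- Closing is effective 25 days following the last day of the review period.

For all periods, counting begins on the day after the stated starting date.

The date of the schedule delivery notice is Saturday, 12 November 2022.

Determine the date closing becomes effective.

6 March 2023

The last day of the review period: 89 calendar days after 12 November 2022 is 9 February 2023.
The date closing becomes effective: 9 February 2023 + 25 days = 6 March 2023.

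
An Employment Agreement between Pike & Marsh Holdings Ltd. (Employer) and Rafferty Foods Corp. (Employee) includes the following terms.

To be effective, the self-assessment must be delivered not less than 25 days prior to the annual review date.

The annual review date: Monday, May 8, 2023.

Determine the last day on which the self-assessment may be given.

May 8, 2023 minus 25 days is Apr 13, 2023.

Apr 13, 2023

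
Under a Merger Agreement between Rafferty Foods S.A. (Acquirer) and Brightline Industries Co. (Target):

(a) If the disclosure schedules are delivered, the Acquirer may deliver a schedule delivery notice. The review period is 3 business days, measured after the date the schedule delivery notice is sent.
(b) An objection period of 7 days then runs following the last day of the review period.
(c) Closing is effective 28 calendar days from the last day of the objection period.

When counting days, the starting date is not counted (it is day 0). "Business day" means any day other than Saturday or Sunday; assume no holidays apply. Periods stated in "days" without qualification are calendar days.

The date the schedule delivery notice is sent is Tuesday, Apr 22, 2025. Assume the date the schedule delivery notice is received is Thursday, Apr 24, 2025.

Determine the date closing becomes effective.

The last day of the review period: 3 business days after Tuesday, Apr 22, 2025, skipping weekends — Apr 23, Apr 24, Apr 25 — lands on Friday, Apr 25, 2025.
The last day of the objection period: 7 calendar days after Apr 25, 2025 is May 2, 2025.
The date closing becomes effective: May 2, 2025 + 28 days = May 30, 2025.

May 30, 2025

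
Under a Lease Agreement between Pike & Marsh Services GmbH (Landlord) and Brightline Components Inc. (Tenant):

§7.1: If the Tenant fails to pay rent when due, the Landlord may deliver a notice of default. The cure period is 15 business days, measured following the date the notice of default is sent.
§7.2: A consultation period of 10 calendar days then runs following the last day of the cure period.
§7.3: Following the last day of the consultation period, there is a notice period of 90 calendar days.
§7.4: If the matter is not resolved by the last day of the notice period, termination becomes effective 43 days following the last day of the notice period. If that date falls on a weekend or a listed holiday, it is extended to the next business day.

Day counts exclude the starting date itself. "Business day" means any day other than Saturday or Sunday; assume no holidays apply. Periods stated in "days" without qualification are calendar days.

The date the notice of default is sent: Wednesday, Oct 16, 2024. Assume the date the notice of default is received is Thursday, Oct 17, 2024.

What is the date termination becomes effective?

The last day of the cure period: counting 15 business days from Wednesday, Oct 16, 2024 (Oct 17, Oct 18, Oct 21, Oct 22, …, Nov 4, Nov 5, Nov 6, skipping weekends) reaches Wednesday, Nov 6, 2024.
The last day of the consultation period: Nov 6, 2024 + 10 days = Nov 16, 2024.
The last day of the notice period: 90 calendar days after Nov 16, 2024 is Feb 14, 2025.
The date termination becomes effective: 43 calendar days after Feb 14, 2025 is Mar 29, 2025. That falls on a Saturday, so it rolls to the next business day, Monday, Mar 31, 2025.

Mar 31, 2025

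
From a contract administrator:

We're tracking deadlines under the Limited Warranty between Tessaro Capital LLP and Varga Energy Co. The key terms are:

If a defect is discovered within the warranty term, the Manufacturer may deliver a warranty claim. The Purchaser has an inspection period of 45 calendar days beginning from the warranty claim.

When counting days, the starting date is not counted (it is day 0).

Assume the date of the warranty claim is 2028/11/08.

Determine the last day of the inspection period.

2028/12/23

The last day of the inspection period: 45 calendar days after 2028/11/08 is 2028/12/23.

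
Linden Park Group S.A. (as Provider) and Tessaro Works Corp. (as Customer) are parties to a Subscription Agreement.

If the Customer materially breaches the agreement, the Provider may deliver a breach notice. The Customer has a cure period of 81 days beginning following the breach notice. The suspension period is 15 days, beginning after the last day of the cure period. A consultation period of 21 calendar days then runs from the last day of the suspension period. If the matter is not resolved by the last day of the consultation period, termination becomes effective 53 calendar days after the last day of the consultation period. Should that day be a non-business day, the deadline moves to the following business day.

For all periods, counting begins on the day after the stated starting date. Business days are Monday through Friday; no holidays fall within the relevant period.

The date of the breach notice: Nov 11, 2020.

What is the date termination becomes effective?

The last day of the cure period: 81 calendar days after Nov 11, 2020 is Jan 31, 2021.
The last day of the suspension period: 15 calendar days after Jan 31, 2021 is Feb 15, 2021.
The last day of the consultation period: Feb 15, 2021 + 21 days = Mar 8, 2021.
The date termination becomes effective: Mar 8, 2021 + 53 days = Apr 30, 2021. Apr 30, 2021 is a Friday, so no roll-forward applies.

Apr 30, 2021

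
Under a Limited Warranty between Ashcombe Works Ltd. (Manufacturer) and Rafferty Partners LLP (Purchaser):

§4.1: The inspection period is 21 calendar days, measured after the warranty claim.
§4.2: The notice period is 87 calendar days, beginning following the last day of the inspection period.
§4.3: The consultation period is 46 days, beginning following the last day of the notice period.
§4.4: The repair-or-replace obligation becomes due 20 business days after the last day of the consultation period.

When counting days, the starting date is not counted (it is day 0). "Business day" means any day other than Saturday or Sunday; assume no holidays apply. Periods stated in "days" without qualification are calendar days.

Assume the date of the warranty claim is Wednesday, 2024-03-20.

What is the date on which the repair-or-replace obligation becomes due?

2024-09-18

The last day of the inspection period: 2024-03-20 + 21 days = 2024-04-10.
The last day of the notice period: 2024-04-10 + 87 days = 2024-07-06.
The last day of the consultation period: 46 calendar days after 2024-07-06 is 2024-08-21.
From Wednesday, 2024-08-21, 20 business days (Aug 22, Aug 23, Aug 26, Aug 27, …, Sep 16, Sep 17, Sep 18, skipping weekends) brings us to Wednesday, 2024-09-18, which is the date on which the repair-or-replace obligation becomes due.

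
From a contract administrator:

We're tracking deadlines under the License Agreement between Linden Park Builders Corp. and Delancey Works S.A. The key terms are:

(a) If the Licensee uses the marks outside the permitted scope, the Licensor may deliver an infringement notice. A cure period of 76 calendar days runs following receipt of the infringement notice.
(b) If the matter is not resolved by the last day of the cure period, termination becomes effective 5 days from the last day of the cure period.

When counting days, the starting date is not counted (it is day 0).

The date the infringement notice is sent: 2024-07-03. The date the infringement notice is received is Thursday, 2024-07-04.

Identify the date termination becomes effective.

The last day of the cure period: 76 calendar days after 2024-07-04 is 2024-09-18.
Adding 5 calendar days to 2024-09-18 gives 2024-09-23, which is the date termination becomes effective.

2024-09-23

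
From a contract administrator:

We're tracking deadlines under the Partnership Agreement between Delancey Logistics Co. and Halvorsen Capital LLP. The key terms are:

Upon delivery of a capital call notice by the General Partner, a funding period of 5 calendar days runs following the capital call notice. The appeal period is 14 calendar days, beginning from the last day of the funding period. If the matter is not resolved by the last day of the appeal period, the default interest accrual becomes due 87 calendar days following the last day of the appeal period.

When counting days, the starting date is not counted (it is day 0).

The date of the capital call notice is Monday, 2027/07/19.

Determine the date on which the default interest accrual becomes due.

2027/11/02

The last day of the funding period: 5 calendar days after 2027/07/19 is 2027/07/24.
The last day of the appeal period: 14 calendar days after 2027/07/24 is 2027/08/07.
Adding 87 calendar days to 2027/08/07 gives 2027/11/02, which is the date on which the default interest accrual becomes due.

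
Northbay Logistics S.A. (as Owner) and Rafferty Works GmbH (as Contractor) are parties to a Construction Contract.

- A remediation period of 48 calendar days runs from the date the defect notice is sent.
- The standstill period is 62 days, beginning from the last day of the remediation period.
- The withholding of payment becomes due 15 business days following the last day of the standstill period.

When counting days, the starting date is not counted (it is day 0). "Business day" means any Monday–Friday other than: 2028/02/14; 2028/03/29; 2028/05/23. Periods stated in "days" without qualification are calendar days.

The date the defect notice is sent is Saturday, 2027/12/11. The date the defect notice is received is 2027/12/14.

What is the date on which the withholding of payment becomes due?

2028/04/20

The last day of the remediation period: 48 calendar days after 2027/12/11 is 2028/01/28.
The last day of the standstill period: 2028/01/28 + 62 days = 2028/03/30.
From Thursday, 2028/03/30, 15 business days (Mar 31, Apr 3, Apr 4, Apr 5, …, Apr 18, Apr 19, Apr 20, skipping weekends) brings us to Thursday, 2028/04/20, which is the date on which the withholding of payment becomes due.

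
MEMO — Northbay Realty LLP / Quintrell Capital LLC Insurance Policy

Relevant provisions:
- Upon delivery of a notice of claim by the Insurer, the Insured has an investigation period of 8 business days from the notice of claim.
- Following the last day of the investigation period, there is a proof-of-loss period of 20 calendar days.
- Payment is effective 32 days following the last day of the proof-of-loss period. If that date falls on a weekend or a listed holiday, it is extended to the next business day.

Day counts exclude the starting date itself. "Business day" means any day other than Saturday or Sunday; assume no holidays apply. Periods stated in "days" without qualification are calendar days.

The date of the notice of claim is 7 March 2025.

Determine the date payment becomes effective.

The last day of the investigation period: 8 business days after Friday, 7 March 2025, skipping weekends — Mar 10, Mar 11, Mar 12, Mar 13, Mar 14, Mar 17, Mar 18, Mar 19 — lands on Wednesday, 19 March 2025.
Adding 20 calendar days to 19 March 2025 gives 8 April 2025, which is the last day of the proof-of-loss period.
The date payment becomes effective: 8 April 2025 + 32 days = 10 May 2025. That falls on a Saturday, so it rolls to the next business day, Monday, 12 May 2025.

12 May 2025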